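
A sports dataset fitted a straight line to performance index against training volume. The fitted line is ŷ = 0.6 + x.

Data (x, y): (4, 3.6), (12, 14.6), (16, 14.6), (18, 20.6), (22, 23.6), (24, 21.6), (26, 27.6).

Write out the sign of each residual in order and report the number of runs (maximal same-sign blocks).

x=4: ŷ = 0.6 + 4 = 4.6; e = 3.6 − 4.6 = -1
x=12: ŷ = 0.6 + 12 = 12.6; e = 14.6 − 12.6 = 2
x=16: ŷ = 0.6 + 16 = 16.6; e = 14.6 − 16.6 = -2
x=18: ŷ = 0.6 + 18 = 18.6; e = 20.6 − 18.6 = 2
x=22: ŷ = 0.6 + 22 = 22.6; e = 23.6 − 22.6 = 1
x=24: ŷ = 0.6 + 24 = 24.6; e = 21.6 − 24.6 = -3
x=26: ŷ = 0.6 + 26 = 26.6; e = 27.6 − 26.6 = 1
Signs: − + − + + − +
Runs: −×1, +×1, −×1, +×2, −×1, +×1 → 6

6 runs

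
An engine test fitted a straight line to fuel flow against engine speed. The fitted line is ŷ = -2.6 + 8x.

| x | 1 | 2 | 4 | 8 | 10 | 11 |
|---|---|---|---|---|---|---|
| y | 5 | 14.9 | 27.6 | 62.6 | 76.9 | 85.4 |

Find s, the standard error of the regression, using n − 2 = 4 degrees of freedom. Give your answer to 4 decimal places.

x=1: ŷ = -2.6 + 8·1 = 5.4; e = 5 − 5.4 = -0.4
x=2: ŷ = -2.6 + 8·2 = 13.4; e = 14.9 − 13.4 = 1.5
x=4: ŷ = -2.6 + 8·4 = 29.4; e = 27.6 − 29.4 = -1.8
x=8: ŷ = -2.6 + 8·8 = 61.4; e = 62.6 − 61.4 = 1.2
x=10: ŷ = -2.6 + 8·10 = 77.4; e = 76.9 − 77.4 = -0.5
x=11: ŷ = -2.6 + 8·11 = 85.4; e = 85.4 − 85.4 = 0
SSE = 0.16 + 2.25 + 3.24 + 1.44 + 0.25 + 0 = 7.34
s = √(7.34/4) = √1.835 ≈ 1.3546

s = 1.3546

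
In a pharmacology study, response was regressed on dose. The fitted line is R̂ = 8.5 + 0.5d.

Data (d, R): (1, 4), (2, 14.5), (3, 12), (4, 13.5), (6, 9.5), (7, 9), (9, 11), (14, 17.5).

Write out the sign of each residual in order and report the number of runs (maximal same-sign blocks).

d=1: R̂ = 8.5 + 0.5·1 = 9; e = 4 − 9 = -5
d=2: R̂ = 8.5 + 0.5·2 = 9.5; e = 14.5 − 9.5 = 5
d=3: R̂ = 8.5 + 0.5·3 = 10; e = 12 − 10 = 2
d=4: R̂ = 8.5 + 0.5·4 = 10.5; e = 13.5 − 10.5 = 3
d=6: R̂ = 8.5 + 0.5·6 = 11.5; e = 9.5 − 11.5 = -2
d=7: R̂ = 8.5 + 0.5·7 = 12; e = 9 − 12 = -3
d=9: R̂ = 8.5 + 0.5·9 = 13; e = 11 − 13 = -2
d=14: R̂ = 8.5 + 0.5·14 = 15.5; e = 17.5 − 15.5 = 2
Signs: − + + + − − − +
Runs: −×1, +×3, −×3, +×1 → 4

4 runs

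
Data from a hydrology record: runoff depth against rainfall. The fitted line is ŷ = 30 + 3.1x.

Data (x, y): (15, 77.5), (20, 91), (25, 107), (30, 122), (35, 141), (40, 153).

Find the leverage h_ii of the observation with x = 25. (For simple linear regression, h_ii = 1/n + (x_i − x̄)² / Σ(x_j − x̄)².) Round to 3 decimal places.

x̄ = (15 + 20 + 25 + 30 + 35 + 40)/6 = 27.5
Σ(x − x̄)² = 156.25 + 56.25 + 6.25 + 6.25 + 56.25 + 156.25 = 437.5
h = 1/6 + (-2.5)²/437.5 = 0.166667 + 0.0142857 = 0.181

h = 0.181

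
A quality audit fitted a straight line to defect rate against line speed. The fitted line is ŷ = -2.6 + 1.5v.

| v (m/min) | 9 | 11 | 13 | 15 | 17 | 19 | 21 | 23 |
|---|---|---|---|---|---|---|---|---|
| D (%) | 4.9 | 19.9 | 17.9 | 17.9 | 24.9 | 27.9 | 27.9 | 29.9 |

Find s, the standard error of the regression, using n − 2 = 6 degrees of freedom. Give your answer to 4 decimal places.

s = 3.8730

v=9: ŷ = -2.6 + 1.5·9 = 10.9; r = 4.9 − 10.9 = -6
v=11: ŷ = -2.6 + 1.5·11 = 13.9; r = 19.9 − 13.9 = 6
v=13: ŷ = -2.6 + 1.5·13 = 16.9; r = 17.9 − 16.9 = 1
v=15: ŷ = -2.6 + 1.5·15 = 19.9; r = 17.9 − 19.9 = -2
v=17: ŷ = -2.6 + 1.5·17 = 22.9; r = 24.9 − 22.9 = 2
v=19: ŷ = -2.6 + 1.5·19 = 25.9; r = 27.9 − 25.9 = 2
v=21: ŷ = -2.6 + 1.5·21 = 28.9; r = 27.9 − 28.9 = -1
v=23: ŷ = -2.6 + 1.5·23 = 31.9; r = 29.9 − 31.9 = -2
SSE = 36 + 36 + 1 + 4 + 4 + 4 + 1 + 4 = 90
s = √(90/6) = √15 ≈ 3.8730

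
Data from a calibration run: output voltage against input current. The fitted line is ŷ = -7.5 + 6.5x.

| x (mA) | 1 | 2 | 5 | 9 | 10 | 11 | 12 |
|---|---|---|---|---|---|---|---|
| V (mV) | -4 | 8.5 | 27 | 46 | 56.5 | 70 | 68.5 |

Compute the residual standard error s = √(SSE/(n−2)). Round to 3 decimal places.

x=1: ŷ = -7.5 + 6.5·1 = -1; e = -4 − (-1) = -3
x=2: ŷ = -7.5 + 6.5·2 = 5.5; e = 8.5 − 5.5 = 3
x=5: ŷ = -7.5 + 6.5·5 = 25; e = 27 − 25 = 2
x=9: ŷ = -7.5 + 6.5·9 = 51; e = 46 − 51 = -5
x=10: ŷ = -7.5 + 6.5·10 = 57.5; e = 56.5 − 57.5 = -1
x=11: ŷ = -7.5 + 6.5·11 = 64; e = 70 − 64 = 6
x=12: ŷ = -7.5 + 6.5·12 = 70.5; e = 68.5 − 70.5 = -2
SSE = 9 + 9 + 4 + 25 + 1 + 36 + 4 = 88
s = √(88/5) = √17.6 ≈ 4.195

s = 4.195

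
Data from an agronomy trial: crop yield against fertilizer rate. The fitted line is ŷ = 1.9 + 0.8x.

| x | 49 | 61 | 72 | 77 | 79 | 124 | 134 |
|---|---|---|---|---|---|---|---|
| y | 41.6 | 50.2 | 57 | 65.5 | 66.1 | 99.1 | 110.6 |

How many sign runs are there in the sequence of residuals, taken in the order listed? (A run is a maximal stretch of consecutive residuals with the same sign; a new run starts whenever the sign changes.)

5 runs

x=49: ŷ = 1.9 + 0.8·49 = 41.1; r = 41.6 − 41.1 = 0.5
x=61: ŷ = 1.9 + 0.8·61 = 50.7; r = 50.2 − 50.7 = -0.5
x=72: ŷ = 1.9 + 0.8·72 = 59.5; r = 57 − 59.5 = -2.5
x=77: ŷ = 1.9 + 0.8·77 = 63.5; r = 65.5 − 63.5 = 2
x=79: ŷ = 1.9 + 0.8·79 = 65.1; r = 66.1 − 65.1 = 1
x=124: ŷ = 1.9 + 0.8·124 = 101.1; r = 99.1 − 101.1 = -2
x=134: ŷ = 1.9 + 0.8·134 = 109.1; r = 110.6 − 109.1 = 1.5
Signs: + − − + + − +
Runs: +×1, −×2, +×2, −×1, +×1 → 5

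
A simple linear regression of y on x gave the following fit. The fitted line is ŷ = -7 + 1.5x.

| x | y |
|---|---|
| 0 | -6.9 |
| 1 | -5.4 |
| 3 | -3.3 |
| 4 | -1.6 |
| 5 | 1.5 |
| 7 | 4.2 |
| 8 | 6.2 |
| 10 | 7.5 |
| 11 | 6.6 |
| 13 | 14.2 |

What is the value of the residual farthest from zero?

x=0: ŷ = -7 + 1.5·0 = -7; r = -6.9 − (-7) = 0.1
x=1: ŷ = -7 + 1.5·1 = -5.5; r = -5.4 − (-5.5) = 0.1
x=3: ŷ = -7 + 1.5·3 = -2.5; r = -3.3 − (-2.5) = -0.8
x=4: ŷ = -7 + 1.5·4 = -1; r = -1.6 − (-1) = -0.6
x=5: ŷ = -7 + 1.5·5 = 0.5; r = 1.5 − 0.5 = 1
x=7: ŷ = -7 + 1.5·7 = 3.5; r = 4.2 − 3.5 = 0.7
x=8: ŷ = -7 + 1.5·8 = 5; r = 6.2 − 5 = 1.2
x=10: ŷ = -7 + 1.5·10 = 8; r = 7.5 − 8 = -0.5
x=11: ŷ = -7 + 1.5·11 = 9.5; r = 6.6 − 9.5 = -2.9
x=13: ŷ = -7 + 1.5·13 = 12.5; r = 14.2 − 12.5 = 1.7
Largest |r| is 2.9 at x = 11, residual -2.9.

r = -2.9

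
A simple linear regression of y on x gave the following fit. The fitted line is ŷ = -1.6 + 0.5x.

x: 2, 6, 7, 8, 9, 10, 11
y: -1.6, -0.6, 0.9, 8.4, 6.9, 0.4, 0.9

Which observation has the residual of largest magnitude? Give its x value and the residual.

x = 8, e = 6

x=2: ŷ = -1.6 + 0.5·2 = -0.6; e = -1.6 − (-0.6) = -1
x=6: ŷ = -1.6 + 0.5·6 = 1.4; e = -0.6 − 1.4 = -2
x=7: ŷ = -1.6 + 0.5·7 = 1.9; e = 0.9 − 1.9 = -1
x=8: ŷ = -1.6 + 0.5·8 = 2.4; e = 8.4 − 2.4 = 6
x=9: ŷ = -1.6 + 0.5·9 = 2.9; e = 6.9 − 2.9 = 4
x=10: ŷ = -1.6 + 0.5·10 = 3.4; e = 0.4 − 3.4 = -3
x=11: ŷ = -1.6 + 0.5·11 = 3.9; e = 0.9 − 3.9 = -3
Largest |e| is 6 at x = 8, residual 6.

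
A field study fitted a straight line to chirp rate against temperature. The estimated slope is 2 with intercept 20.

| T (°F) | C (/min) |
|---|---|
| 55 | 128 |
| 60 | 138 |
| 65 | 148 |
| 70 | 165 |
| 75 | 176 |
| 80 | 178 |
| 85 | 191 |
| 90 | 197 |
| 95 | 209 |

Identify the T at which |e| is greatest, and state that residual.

T=55: ŷ = 20 + 2·55 = 130; e = 128 − 130 = -2
T=60: ŷ = 20 + 2·60 = 140; e = 138 − 140 = -2
T=65: ŷ = 20 + 2·65 = 150; e = 148 − 150 = -2
T=70: ŷ = 20 + 2·70 = 160; e = 165 − 160 = 5
T=75: ŷ = 20 + 2·75 = 170; e = 176 − 170 = 6
T=80: ŷ = 20 + 2·80 = 180; e = 178 − 180 = -2
T=85: ŷ = 20 + 2·85 = 190; e = 191 − 190 = 1
T=90: ŷ = 20 + 2·90 = 200; e = 197 − 200 = -3
T=95: ŷ = 20 + 2·95 = 210; e = 209 − 210 = -1
Largest |e| is 6 at T = 75, residual 6.

T = 75, e = 6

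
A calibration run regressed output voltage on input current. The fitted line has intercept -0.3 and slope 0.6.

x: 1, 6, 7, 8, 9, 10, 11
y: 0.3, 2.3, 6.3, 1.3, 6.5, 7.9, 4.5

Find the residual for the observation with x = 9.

ŷ = -0.3 + 0.6·9 = 5.1
r = 6.5 − 5.1 = 1.4

r = 1.4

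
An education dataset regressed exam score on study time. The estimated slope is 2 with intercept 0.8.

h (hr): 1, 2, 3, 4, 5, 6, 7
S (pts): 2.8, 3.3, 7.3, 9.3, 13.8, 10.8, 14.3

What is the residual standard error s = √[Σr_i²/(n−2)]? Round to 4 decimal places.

h=1: ŷ = 0.8 + 2·1 = 2.8; r = 2.8 − 2.8 = 0
h=2: ŷ = 0.8 + 2·2 = 4.8; r = 3.3 − 4.8 = -1.5
h=3: ŷ = 0.8 + 2·3 = 6.8; r = 7.3 − 6.8 = 0.5
h=4: ŷ = 0.8 + 2·4 = 8.8; r = 9.3 − 8.8 = 0.5
h=5: ŷ = 0.8 + 2·5 = 10.8; r = 13.8 − 10.8 = 3
h=6: ŷ = 0.8 + 2·6 = 12.8; r = 10.8 − 12.8 = -2
h=7: ŷ = 0.8 + 2·7 = 14.8; r = 14.3 − 14.8 = -0.5
SSE = 0 + 2.25 + 0.25 + 0.25 + 9 + 4 + 0.25 = 16
s = √(16/5) = √3.2 ≈ 1.7889

s = 1.7889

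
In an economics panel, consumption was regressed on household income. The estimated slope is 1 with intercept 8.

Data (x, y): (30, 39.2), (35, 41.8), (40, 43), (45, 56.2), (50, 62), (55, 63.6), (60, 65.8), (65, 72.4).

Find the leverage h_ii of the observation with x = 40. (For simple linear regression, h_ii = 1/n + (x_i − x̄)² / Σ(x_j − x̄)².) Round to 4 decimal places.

h = 0.1786

x̄ = (30 + 35 + 40 + 45 + 50 + 55 + 60 + 65)/8 = 47.5
Σ(x − x̄)² = 306.25 + 156.25 + 56.25 + 6.25 + 6.25 + 56.25 + 156.25 + 306.25 = 1050
h = 1/8 + (-7.5)²/1050 = 0.125 + 0.0535714 = 0.1786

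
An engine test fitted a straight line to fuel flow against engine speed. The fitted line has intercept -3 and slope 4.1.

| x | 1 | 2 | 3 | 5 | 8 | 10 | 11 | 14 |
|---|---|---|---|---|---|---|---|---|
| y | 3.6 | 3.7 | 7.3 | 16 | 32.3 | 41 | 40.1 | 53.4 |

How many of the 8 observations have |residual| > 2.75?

1

x=1: ŷ = -3 + 4.1·1 = 1.1; r = 3.6 − 1.1 = 2.5
x=2: ŷ = -3 + 4.1·2 = 5.2; r = 3.7 − 5.2 = -1.5
x=3: ŷ = -3 + 4.1·3 = 9.3; r = 7.3 − 9.3 = -2
x=5: ŷ = -3 + 4.1·5 = 17.5; r = 16 − 17.5 = -1.5
x=8: ŷ = -3 + 4.1·8 = 29.8; r = 32.3 − 29.8 = 2.5
x=10: ŷ = -3 + 4.1·10 = 38; r = 41 − 38 = 3
x=11: ŷ = -3 + 4.1·11 = 42.1; r = 40.1 − 42.1 = -2
x=14: ŷ = -3 + 4.1·14 = 54.4; r = 53.4 − 54.4 = -1
|r| > 2.75: x=10 (|r|=3) → 1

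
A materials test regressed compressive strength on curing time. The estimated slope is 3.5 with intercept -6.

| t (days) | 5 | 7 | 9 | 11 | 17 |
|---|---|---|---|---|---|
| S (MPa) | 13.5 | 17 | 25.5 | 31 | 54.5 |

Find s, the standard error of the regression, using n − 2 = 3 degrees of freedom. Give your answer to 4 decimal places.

s = 1.7795

t=5: ŷ = -6 + 3.5·5 = 11.5; e = 13.5 − 11.5 = 2
t=7: ŷ = -6 + 3.5·7 = 18.5; e = 17 − 18.5 = -1.5
t=9: ŷ = -6 + 3.5·9 = 25.5; e = 25.5 − 25.5 = 0
t=11: ŷ = -6 + 3.5·11 = 32.5; e = 31 − 32.5 = -1.5
t=17: ŷ = -6 + 3.5·17 = 53.5; e = 54.5 − 53.5 = 1
SSE = 4 + 2.25 + 0 + 2.25 + 1 = 9.5
s = √(9.5/3) = √3.16667 ≈ 1.7795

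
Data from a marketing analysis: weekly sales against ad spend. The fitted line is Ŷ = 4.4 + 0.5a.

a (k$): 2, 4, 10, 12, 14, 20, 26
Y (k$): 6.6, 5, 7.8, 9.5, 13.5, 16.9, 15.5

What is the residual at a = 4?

e = -1.4

Ŷ = 4.4 + 0.5·4 = 6.4
e = 5 − 6.4 = -1.4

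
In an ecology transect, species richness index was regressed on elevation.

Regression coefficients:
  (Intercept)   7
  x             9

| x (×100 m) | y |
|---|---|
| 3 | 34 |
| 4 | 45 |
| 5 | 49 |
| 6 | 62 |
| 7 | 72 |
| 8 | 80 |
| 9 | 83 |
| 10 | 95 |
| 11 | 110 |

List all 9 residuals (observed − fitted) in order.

x=3: ŷ = 7 + 9·3 = 34; e = 34 − 34 = 0
x=4: ŷ = 7 + 9·4 = 43; e = 45 − 43 = 2
x=5: ŷ = 7 + 9·5 = 52; e = 49 − 52 = -3
x=6: ŷ = 7 + 9·6 = 61; e = 62 − 61 = 1
x=7: ŷ = 7 + 9·7 = 70; e = 72 − 70 = 2
x=8: ŷ = 7 + 9·8 = 79; e = 80 − 79 = 1
x=9: ŷ = 7 + 9·9 = 88; e = 83 − 88 = -5
x=10: ŷ = 7 + 9·10 = 97; e = 95 − 97 = -2
x=11: ŷ = 7 + 9·11 = 106; e = 110 − 106 = 4

0, 2, -3, 1, 2, 1, -5, -2, 4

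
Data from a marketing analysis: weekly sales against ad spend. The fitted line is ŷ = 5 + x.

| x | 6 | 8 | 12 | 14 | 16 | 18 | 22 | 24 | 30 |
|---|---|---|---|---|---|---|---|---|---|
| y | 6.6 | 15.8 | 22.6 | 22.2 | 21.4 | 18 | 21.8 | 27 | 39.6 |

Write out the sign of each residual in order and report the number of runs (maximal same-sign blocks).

4 runs

x=6: ŷ = 5 + 6 = 11; r = 6.6 − 11 = -4.4
x=8: ŷ = 5 + 8 = 13; r = 15.8 − 13 = 2.8
x=12: ŷ = 5 + 12 = 17; r = 22.6 − 17 = 5.6
x=14: ŷ = 5 + 14 = 19; r = 22.2 − 19 = 3.2
x=16: ŷ = 5 + 16 = 21; r = 21.4 − 21 = 0.4
x=18: ŷ = 5 + 18 = 23; r = 18 − 23 = -5
x=22: ŷ = 5 + 22 = 27; r = 21.8 − 27 = -5.2
x=24: ŷ = 5 + 24 = 29; r = 27 − 29 = -2
x=30: ŷ = 5 + 30 = 35; r = 39.6 − 35 = 4.6
Signs: − + + + + − − − +
Runs: −×1, +×4, −×3, +×1 → 4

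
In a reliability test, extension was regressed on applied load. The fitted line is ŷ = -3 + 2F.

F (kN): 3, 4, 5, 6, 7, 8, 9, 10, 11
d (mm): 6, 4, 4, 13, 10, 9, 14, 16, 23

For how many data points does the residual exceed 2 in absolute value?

F=3: ŷ = -3 + 2·3 = 3; e = 6 − 3 = 3
F=4: ŷ = -3 + 2·4 = 5; e = 4 − 5 = -1
F=5: ŷ = -3 + 2·5 = 7; e = 4 − 7 = -3
F=6: ŷ = -3 + 2·6 = 9; e = 13 − 9 = 4
F=7: ŷ = -3 + 2·7 = 11; e = 10 − 11 = -1
F=8: ŷ = -3 + 2·8 = 13; e = 9 − 13 = -4
F=9: ŷ = -3 + 2·9 = 15; e = 14 − 15 = -1
F=10: ŷ = -3 + 2·10 = 17; e = 16 − 17 = -1
F=11: ŷ = -3 + 2·11 = 19; e = 23 − 19 = 4
|e| > 2: F=3 (|e|=3), F=5 (|e|=3), F=6 (|e|=4), F=8 (|e|=4), F=11 (|e|=4) → 5

5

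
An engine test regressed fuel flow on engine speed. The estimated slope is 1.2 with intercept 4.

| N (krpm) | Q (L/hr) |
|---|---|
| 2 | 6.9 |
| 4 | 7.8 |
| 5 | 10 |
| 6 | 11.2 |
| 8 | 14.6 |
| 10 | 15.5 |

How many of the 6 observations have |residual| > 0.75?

N=2: Q̂ = 4 + 1.2·2 = 6.4; e = 6.9 − 6.4 = 0.5
N=4: Q̂ = 4 + 1.2·4 = 8.8; e = 7.8 − 8.8 = -1
N=5: Q̂ = 4 + 1.2·5 = 10; e = 10 − 10 = 0
N=6: Q̂ = 4 + 1.2·6 = 11.2; e = 11.2 − 11.2 = 0
N=8: Q̂ = 4 + 1.2·8 = 13.6; e = 14.6 − 13.6 = 1
N=10: Q̂ = 4 + 1.2·10 = 16; e = 15.5 − 16 = -0.5
|e| > 0.75: N=4 (|e|=1), N=8 (|e|=1) → 2

2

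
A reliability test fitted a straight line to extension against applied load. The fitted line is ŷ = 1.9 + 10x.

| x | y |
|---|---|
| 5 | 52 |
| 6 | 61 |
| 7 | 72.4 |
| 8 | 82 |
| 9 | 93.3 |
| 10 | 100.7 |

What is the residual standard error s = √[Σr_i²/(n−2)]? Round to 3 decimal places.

s = 1.058

x=5: ŷ = 1.9 + 10·5 = 51.9; r = 52 − 51.9 = 0.1
x=6: ŷ = 1.9 + 10·6 = 61.9; r = 61 − 61.9 = -0.9
x=7: ŷ = 1.9 + 10·7 = 71.9; r = 72.4 − 71.9 = 0.5
x=8: ŷ = 1.9 + 10·8 = 81.9; r = 82 − 81.9 = 0.1
x=9: ŷ = 1.9 + 10·9 = 91.9; r = 93.3 − 91.9 = 1.4
x=10: ŷ = 1.9 + 10·10 = 101.9; r = 100.7 − 101.9 = -1.2
SSE = 0.01 + 0.81 + 0.25 + 0.01 + 1.96 + 1.44 = 4.48
s = √(4.48/4) = √1.12 ≈ 1.058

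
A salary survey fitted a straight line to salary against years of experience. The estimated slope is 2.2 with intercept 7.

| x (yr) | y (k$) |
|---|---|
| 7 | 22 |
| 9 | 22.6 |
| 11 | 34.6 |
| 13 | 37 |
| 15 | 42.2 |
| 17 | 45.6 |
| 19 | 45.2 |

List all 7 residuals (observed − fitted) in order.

x=7: ŷ = 7 + 2.2·7 = 22.4; r = 22 − 22.4 = -0.4
x=9: ŷ = 7 + 2.2·9 = 26.8; r = 22.6 − 26.8 = -4.2
x=11: ŷ = 7 + 2.2·11 = 31.2; r = 34.6 − 31.2 = 3.4
x=13: ŷ = 7 + 2.2·13 = 35.6; r = 37 − 35.6 = 1.4
x=15: ŷ = 7 + 2.2·15 = 40; r = 42.2 − 40 = 2.2
x=17: ŷ = 7 + 2.2·17 = 44.4; r = 45.6 − 44.4 = 1.2
x=19: ŷ = 7 + 2.2·19 = 48.8; r = 45.2 − 48.8 = -3.6

-0.4, -4.2, 3.4, 1.4, 2.2, 1.2, -3.6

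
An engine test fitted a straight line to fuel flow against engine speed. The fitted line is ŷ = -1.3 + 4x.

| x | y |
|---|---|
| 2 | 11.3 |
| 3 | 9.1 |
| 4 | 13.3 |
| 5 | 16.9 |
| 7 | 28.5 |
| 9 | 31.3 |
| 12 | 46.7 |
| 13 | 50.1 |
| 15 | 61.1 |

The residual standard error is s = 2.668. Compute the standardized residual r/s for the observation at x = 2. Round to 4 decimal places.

1.7241

ŷ = -1.3 + 4·2 = 6.7
r = 11.3 − 6.7 = 4.6
r/s = 4.6 / 2.668 = 1.7241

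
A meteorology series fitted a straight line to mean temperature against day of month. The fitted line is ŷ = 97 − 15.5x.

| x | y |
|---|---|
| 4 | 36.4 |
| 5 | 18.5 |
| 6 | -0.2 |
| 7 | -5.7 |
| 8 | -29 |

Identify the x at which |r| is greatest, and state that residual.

x=4: ŷ = 97 − 15.5·4 = 35; r = 36.4 − 35 = 1.4
x=5: ŷ = 97 − 15.5·5 = 19.5; r = 18.5 − 19.5 = -1
x=6: ŷ = 97 − 15.5·6 = 4; r = -0.2 − 4 = -4.2
x=7: ŷ = 97 − 15.5·7 = -11.5; r = -5.7 − (-11.5) = 5.8
x=8: ŷ = 97 − 15.5·8 = -27; r = -29 − (-27) = -2
Largest |r| is 5.8 at x = 7, residual 5.8.

x = 7, r = 5.8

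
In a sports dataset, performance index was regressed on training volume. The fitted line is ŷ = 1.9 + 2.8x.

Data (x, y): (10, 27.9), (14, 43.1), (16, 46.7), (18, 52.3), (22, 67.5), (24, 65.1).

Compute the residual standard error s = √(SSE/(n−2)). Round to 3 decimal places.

x=10: ŷ = 1.9 + 2.8·10 = 29.9; r = 27.9 − 29.9 = -2
x=14: ŷ = 1.9 + 2.8·14 = 41.1; r = 43.1 − 41.1 = 2
x=16: ŷ = 1.9 + 2.8·16 = 46.7; r = 46.7 − 46.7 = 0
x=18: ŷ = 1.9 + 2.8·18 = 52.3; r = 52.3 − 52.3 = 0
x=22: ŷ = 1.9 + 2.8·22 = 63.5; r = 67.5 − 63.5 = 4
x=24: ŷ = 1.9 + 2.8·24 = 69.1; r = 65.1 − 69.1 = -4
SSE = 4 + 4 + 0 + 0 + 16 + 16 = 40
s = √(40/4) = √10 ≈ 3.162

s = 3.162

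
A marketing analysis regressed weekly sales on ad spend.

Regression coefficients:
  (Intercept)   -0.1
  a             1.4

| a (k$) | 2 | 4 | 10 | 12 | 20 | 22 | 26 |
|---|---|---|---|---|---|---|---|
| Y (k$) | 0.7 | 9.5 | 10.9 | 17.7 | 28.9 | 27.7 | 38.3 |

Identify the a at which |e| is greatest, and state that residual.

a = 4, e = 4

a=2: ŷ = -0.1 + 1.4·2 = 2.7; e = 0.7 − 2.7 = -2
a=4: ŷ = -0.1 + 1.4·4 = 5.5; e = 9.5 − 5.5 = 4
a=10: ŷ = -0.1 + 1.4·10 = 13.9; e = 10.9 − 13.9 = -3
a=12: ŷ = -0.1 + 1.4·12 = 16.7; e = 17.7 − 16.7 = 1
a=20: ŷ = -0.1 + 1.4·20 = 27.9; e = 28.9 − 27.9 = 1
a=22: ŷ = -0.1 + 1.4·22 = 30.7; e = 27.7 − 30.7 = -3
a=26: ŷ = -0.1 + 1.4·26 = 36.3; e = 38.3 − 36.3 = 2
Largest |e| is 4 at a = 4, residual 4.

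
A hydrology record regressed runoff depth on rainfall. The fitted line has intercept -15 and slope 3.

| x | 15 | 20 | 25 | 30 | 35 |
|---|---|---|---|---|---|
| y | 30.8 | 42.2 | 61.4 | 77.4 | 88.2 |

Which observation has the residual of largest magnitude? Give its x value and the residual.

x=15: ŷ = -15 + 3·15 = 30; e = 30.8 − 30 = 0.8
x=20: ŷ = -15 + 3·20 = 45; e = 42.2 − 45 = -2.8
x=25: ŷ = -15 + 3·25 = 60; e = 61.4 − 60 = 1.4
x=30: ŷ = -15 + 3·30 = 75; e = 77.4 − 75 = 2.4
x=35: ŷ = -15 + 3·35 = 90; e = 88.2 − 90 = -1.8
Largest |e| is 2.8 at x = 20, residual -2.8.

x = 20, e = -2.8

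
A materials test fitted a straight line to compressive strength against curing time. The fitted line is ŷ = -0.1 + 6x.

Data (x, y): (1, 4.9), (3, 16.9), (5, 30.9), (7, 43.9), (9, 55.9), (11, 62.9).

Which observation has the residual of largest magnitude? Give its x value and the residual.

x=1: ŷ = -0.1 + 6·1 = 5.9; r = 4.9 − 5.9 = -1
x=3: ŷ = -0.1 + 6·3 = 17.9; r = 16.9 − 17.9 = -1
x=5: ŷ = -0.1 + 6·5 = 29.9; r = 30.9 − 29.9 = 1
x=7: ŷ = -0.1 + 6·7 = 41.9; r = 43.9 − 41.9 = 2
x=9: ŷ = -0.1 + 6·9 = 53.9; r = 55.9 − 53.9 = 2
x=11: ŷ = -0.1 + 6·11 = 65.9; r = 62.9 − 65.9 = -3
Largest |r| is 3 at x = 11, residual -3.

x = 11, r = -3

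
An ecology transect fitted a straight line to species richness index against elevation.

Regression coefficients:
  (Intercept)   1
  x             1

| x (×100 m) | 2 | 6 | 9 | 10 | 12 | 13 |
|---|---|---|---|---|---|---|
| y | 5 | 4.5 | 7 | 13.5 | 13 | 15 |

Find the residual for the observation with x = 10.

r = 2.5

ŷ = 1 + 10 = 11
r = 13.5 − 11 = 2.5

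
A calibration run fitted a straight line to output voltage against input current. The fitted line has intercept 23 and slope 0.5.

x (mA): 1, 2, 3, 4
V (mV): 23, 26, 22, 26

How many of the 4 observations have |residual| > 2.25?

1

x=1: ŷ = 23 + 0.5·1 = 23.5; e = 23 − 23.5 = -0.5
x=2: ŷ = 23 + 0.5·2 = 24; e = 26 − 24 = 2
x=3: ŷ = 23 + 0.5·3 = 24.5; e = 22 − 24.5 = -2.5
x=4: ŷ = 23 + 0.5·4 = 25; e = 26 − 25 = 1
|e| > 2.25: x=3 (|e|=2.5) → 1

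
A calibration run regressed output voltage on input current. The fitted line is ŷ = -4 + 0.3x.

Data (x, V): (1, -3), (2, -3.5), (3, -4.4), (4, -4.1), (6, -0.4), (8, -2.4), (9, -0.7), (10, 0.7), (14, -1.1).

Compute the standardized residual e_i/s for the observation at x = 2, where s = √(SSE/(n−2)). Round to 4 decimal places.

-0.0742

x=1: ŷ = -4 + 0.3·1 = -3.7; e = -3 − (-3.7) = 0.7
x=2: ŷ = -4 + 0.3·2 = -3.4; e = -3.5 − (-3.4) = -0.1
x=3: ŷ = -4 + 0.3·3 = -3.1; e = -4.4 − (-3.1) = -1.3
x=4: ŷ = -4 + 0.3·4 = -2.8; e = -4.1 − (-2.8) = -1.3
x=6: ŷ = -4 + 0.3·6 = -2.2; e = -0.4 − (-2.2) = 1.8
x=8: ŷ = -4 + 0.3·8 = -1.6; e = -2.4 − (-1.6) = -0.8
x=9: ŷ = -4 + 0.3·9 = -1.3; e = -0.7 − (-1.3) = 0.6
x=10: ŷ = -4 + 0.3·10 = -1; e = 0.7 − (-1) = 1.7
x=14: ŷ = -4 + 0.3·14 = 0.2; e = -1.1 − 0.2 = -1.3
SSE = 0.49 + 0.01 + 1.69 + 1.69 + 3.24 + 0.64 + 0.36 + 2.89 + 1.69 = 12.7
s = √(12.7/7) = 1.34695
e/s = -0.1 / 1.34695 = -0.0742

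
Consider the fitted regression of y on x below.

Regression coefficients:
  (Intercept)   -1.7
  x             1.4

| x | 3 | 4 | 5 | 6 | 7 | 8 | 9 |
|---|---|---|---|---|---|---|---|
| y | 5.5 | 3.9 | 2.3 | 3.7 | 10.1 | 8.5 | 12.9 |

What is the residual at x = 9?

e = 2

ŷ = -1.7 + 1.4·9 = 10.9
e = 12.9 − 10.9 = 2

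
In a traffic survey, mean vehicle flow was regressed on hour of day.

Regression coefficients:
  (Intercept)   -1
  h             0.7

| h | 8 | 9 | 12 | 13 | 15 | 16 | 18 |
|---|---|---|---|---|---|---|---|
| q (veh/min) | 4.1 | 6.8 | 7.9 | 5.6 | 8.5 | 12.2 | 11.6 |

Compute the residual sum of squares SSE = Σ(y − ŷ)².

SSE = 14

h=8: ŷ = -1 + 0.7·8 = 4.6; r = 4.1 − 4.6 = -0.5
h=9: ŷ = -1 + 0.7·9 = 5.3; r = 6.8 − 5.3 = 1.5
h=12: ŷ = -1 + 0.7·12 = 7.4; r = 7.9 − 7.4 = 0.5
h=13: ŷ = -1 + 0.7·13 = 8.1; r = 5.6 − 8.1 = -2.5
h=15: ŷ = -1 + 0.7·15 = 9.5; r = 8.5 − 9.5 = -1
h=16: ŷ = -1 + 0.7·16 = 10.2; r = 12.2 − 10.2 = 2
h=18: ŷ = -1 + 0.7·18 = 11.6; r = 11.6 − 11.6 = 0
SSE = 0.25 + 2.25 + 0.25 + 6.25 + 1 + 4 + 0 = 14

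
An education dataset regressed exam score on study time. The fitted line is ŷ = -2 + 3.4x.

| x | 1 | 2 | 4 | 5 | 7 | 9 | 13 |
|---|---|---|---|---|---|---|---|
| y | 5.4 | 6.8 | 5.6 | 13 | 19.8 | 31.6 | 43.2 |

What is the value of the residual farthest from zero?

x=1: ŷ = -2 + 3.4·1 = 1.4; r = 5.4 − 1.4 = 4
x=2: ŷ = -2 + 3.4·2 = 4.8; r = 6.8 − 4.8 = 2
x=4: ŷ = -2 + 3.4·4 = 11.6; r = 5.6 − 11.6 = -6
x=5: ŷ = -2 + 3.4·5 = 15; r = 13 − 15 = -2
x=7: ŷ = -2 + 3.4·7 = 21.8; r = 19.8 − 21.8 = -2
x=9: ŷ = -2 + 3.4·9 = 28.6; r = 31.6 − 28.6 = 3
x=13: ŷ = -2 + 3.4·13 = 42.2; r = 43.2 − 42.2 = 1
Largest |r| is 6 at x = 4, residual -6.

r = -6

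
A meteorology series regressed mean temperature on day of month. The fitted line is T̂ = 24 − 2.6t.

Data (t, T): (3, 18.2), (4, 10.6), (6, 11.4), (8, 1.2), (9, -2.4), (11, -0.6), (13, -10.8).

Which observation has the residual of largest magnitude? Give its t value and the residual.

t = 11, r = 4

t=3: T̂ = 24 − 2.6·3 = 16.2; r = 18.2 − 16.2 = 2
t=4: T̂ = 24 − 2.6·4 = 13.6; r = 10.6 − 13.6 = -3
t=6: T̂ = 24 − 2.6·6 = 8.4; r = 11.4 − 8.4 = 3
t=8: T̂ = 24 − 2.6·8 = 3.2; r = 1.2 − 3.2 = -2
t=9: T̂ = 24 − 2.6·9 = 0.6; r = -2.4 − 0.6 = -3
t=11: T̂ = 24 − 2.6·11 = -4.6; r = -0.6 − (-4.6) = 4
t=13: T̂ = 24 − 2.6·13 = -9.8; r = -10.8 − (-9.8) = -1
Largest |r| is 4 at t = 11, residual 4.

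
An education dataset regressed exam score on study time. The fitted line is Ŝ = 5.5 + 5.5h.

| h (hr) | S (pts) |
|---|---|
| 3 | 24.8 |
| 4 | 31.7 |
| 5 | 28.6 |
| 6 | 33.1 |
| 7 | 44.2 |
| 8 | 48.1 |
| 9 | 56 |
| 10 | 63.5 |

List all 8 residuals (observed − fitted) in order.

2.8, 4.2, -4.4, -5.4, 0.2, -1.4, 1, 3

h=3: Ŝ = 5.5 + 5.5·3 = 22; e = 24.8 − 22 = 2.8
h=4: Ŝ = 5.5 + 5.5·4 = 27.5; e = 31.7 − 27.5 = 4.2
h=5: Ŝ = 5.5 + 5.5·5 = 33; e = 28.6 − 33 = -4.4
h=6: Ŝ = 5.5 + 5.5·6 = 38.5; e = 33.1 − 38.5 = -5.4
h=7: Ŝ = 5.5 + 5.5·7 = 44; e = 44.2 − 44 = 0.2
h=8: Ŝ = 5.5 + 5.5·8 = 49.5; e = 48.1 − 49.5 = -1.4
h=9: Ŝ = 5.5 + 5.5·9 = 55; e = 56 − 55 = 1
h=10: Ŝ = 5.5 + 5.5·10 = 60.5; e = 63.5 − 60.5 = 3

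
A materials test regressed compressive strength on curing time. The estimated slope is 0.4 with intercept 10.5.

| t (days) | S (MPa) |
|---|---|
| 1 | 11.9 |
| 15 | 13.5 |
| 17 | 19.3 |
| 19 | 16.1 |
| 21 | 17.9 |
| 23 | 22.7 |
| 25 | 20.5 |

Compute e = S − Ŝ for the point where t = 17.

e = 2

Ŝ = 10.5 + 0.4·17 = 17.3
e = 19.3 − 17.3 = 2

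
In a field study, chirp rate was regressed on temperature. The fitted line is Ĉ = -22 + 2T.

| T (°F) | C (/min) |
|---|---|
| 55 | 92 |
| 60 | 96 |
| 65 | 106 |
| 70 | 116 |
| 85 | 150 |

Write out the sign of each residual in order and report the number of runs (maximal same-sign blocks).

T=55: Ĉ = -22 + 2·55 = 88; r = 92 − 88 = 4
T=60: Ĉ = -22 + 2·60 = 98; r = 96 − 98 = -2
T=65: Ĉ = -22 + 2·65 = 108; r = 106 − 108 = -2
T=70: Ĉ = -22 + 2·70 = 118; r = 116 − 118 = -2
T=85: Ĉ = -22 + 2·85 = 148; r = 150 − 148 = 2
Signs: + − − − +
Runs: +×1, −×3, +×1 → 3

3 runs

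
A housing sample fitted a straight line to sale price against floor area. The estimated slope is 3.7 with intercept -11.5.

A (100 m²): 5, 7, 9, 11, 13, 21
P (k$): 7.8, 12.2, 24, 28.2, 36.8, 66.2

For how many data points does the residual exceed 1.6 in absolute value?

A=5: P̂ = -11.5 + 3.7·5 = 7; e = 7.8 − 7 = 0.8
A=7: P̂ = -11.5 + 3.7·7 = 14.4; e = 12.2 − 14.4 = -2.2
A=9: P̂ = -11.5 + 3.7·9 = 21.8; e = 24 − 21.8 = 2.2
A=11: P̂ = -11.5 + 3.7·11 = 29.2; e = 28.2 − 29.2 = -1
A=13: P̂ = -11.5 + 3.7·13 = 36.6; e = 36.8 − 36.6 = 0.2
A=21: P̂ = -11.5 + 3.7·21 = 66.2; e = 66.2 − 66.2 = 0
|e| > 1.6: A=7 (|e|=2.2), A=9 (|e|=2.2) → 2

2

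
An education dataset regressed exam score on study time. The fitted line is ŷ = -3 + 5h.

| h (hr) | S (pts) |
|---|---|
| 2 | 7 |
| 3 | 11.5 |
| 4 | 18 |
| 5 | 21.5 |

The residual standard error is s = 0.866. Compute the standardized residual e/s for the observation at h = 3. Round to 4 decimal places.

ŷ = -3 + 5·3 = 12
e = 11.5 − 12 = -0.5
e/s = -0.5 / 0.866 = -0.5774

-0.5774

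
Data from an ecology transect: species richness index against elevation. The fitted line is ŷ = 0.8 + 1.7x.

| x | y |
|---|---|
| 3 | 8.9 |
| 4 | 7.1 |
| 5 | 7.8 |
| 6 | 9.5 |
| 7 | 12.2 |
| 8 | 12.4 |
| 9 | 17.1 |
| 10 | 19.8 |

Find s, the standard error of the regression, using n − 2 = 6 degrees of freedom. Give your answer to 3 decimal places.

s = 1.958

x=3: ŷ = 0.8 + 1.7·3 = 5.9; r = 8.9 − 5.9 = 3
x=4: ŷ = 0.8 + 1.7·4 = 7.6; r = 7.1 − 7.6 = -0.5
x=5: ŷ = 0.8 + 1.7·5 = 9.3; r = 7.8 − 9.3 = -1.5
x=6: ŷ = 0.8 + 1.7·6 = 11; r = 9.5 − 11 = -1.5
x=7: ŷ = 0.8 + 1.7·7 = 12.7; r = 12.2 − 12.7 = -0.5
x=8: ŷ = 0.8 + 1.7·8 = 14.4; r = 12.4 − 14.4 = -2
x=9: ŷ = 0.8 + 1.7·9 = 16.1; r = 17.1 − 16.1 = 1
x=10: ŷ = 0.8 + 1.7·10 = 17.8; r = 19.8 − 17.8 = 2
SSE = 9 + 0.25 + 2.25 + 2.25 + 0.25 + 4 + 1 + 4 = 23
s = √(23/6) = √3.83333 ≈ 1.958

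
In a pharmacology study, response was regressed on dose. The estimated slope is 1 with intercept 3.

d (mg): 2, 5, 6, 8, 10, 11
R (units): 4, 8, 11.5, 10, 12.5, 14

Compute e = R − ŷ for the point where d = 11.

e = 0

ŷ = 3 + 11 = 14
e = 14 − 14 = 0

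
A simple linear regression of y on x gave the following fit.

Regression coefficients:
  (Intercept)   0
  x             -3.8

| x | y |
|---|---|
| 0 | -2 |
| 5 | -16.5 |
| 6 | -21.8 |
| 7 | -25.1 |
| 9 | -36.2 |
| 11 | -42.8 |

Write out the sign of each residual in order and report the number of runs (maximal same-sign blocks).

3 runs

x=0: ŷ = −3.8·0 = 0; e = -2 − 0 = -2
x=5: ŷ = −3.8·5 = -19; e = -16.5 − (-19) = 2.5
x=6: ŷ = −3.8·6 = -22.8; e = -21.8 − (-22.8) = 1
x=7: ŷ = −3.8·7 = -26.6; e = -25.1 − (-26.6) = 1.5
x=9: ŷ = −3.8·9 = -34.2; e = -36.2 − (-34.2) = -2
x=11: ŷ = −3.8·11 = -41.8; e = -42.8 − (-41.8) = -1
Signs: − + + + − −
Runs: −×1, +×3, −×2 → 3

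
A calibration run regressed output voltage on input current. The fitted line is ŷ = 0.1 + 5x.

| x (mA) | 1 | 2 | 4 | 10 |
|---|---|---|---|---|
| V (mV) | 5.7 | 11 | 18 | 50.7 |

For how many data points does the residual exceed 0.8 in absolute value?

x=1: ŷ = 0.1 + 5·1 = 5.1; r = 5.7 − 5.1 = 0.6
x=2: ŷ = 0.1 + 5·2 = 10.1; r = 11 − 10.1 = 0.9
x=4: ŷ = 0.1 + 5·4 = 20.1; r = 18 − 20.1 = -2.1
x=10: ŷ = 0.1 + 5·10 = 50.1; r = 50.7 − 50.1 = 0.6
|r| > 0.8: x=2 (|r|=0.9), x=4 (|r|=2.1) → 2

2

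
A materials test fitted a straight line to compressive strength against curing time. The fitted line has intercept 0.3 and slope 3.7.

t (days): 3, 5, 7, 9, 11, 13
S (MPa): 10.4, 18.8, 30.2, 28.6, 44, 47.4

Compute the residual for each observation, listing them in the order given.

t=3: ŷ = 0.3 + 3.7·3 = 11.4; e = 10.4 − 11.4 = -1
t=5: ŷ = 0.3 + 3.7·5 = 18.8; e = 18.8 − 18.8 = 0
t=7: ŷ = 0.3 + 3.7·7 = 26.2; e = 30.2 − 26.2 = 4
t=9: ŷ = 0.3 + 3.7·9 = 33.6; e = 28.6 − 33.6 = -5
t=11: ŷ = 0.3 + 3.7·11 = 41; e = 44 − 41 = 3
t=13: ŷ = 0.3 + 3.7·13 = 48.4; e = 47.4 − 48.4 = -1

-1, 0, 4, -5, 3, -1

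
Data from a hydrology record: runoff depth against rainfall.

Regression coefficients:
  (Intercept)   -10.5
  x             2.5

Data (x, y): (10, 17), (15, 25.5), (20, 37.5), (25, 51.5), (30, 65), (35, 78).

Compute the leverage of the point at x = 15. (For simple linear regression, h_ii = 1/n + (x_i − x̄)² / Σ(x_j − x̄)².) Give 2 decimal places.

h = 0.30

x̄ = (10 + 15 + 20 + 25 + 30 + 35)/6 = 22.5
Σ(x − x̄)² = 156.25 + 56.25 + 6.25 + 6.25 + 56.25 + 156.25 = 437.5
h = 1/6 + (-7.5)²/437.5 = 0.166667 + 0.128571 = 0.30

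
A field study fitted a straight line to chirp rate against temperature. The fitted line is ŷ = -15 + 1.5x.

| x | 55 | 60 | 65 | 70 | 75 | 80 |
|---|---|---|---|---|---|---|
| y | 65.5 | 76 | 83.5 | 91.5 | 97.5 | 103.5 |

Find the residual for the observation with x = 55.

e = -2

ŷ = -15 + 1.5·55 = 67.5
e = 65.5 − 67.5 = -2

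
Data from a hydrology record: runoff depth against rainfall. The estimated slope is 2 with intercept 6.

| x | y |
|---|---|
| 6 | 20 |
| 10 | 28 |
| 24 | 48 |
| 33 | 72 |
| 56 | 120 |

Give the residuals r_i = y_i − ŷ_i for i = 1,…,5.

2, 2, -6, 0, 2

x=6: ŷ = 6 + 2·6 = 18; r = 20 − 18 = 2
x=10: ŷ = 6 + 2·10 = 26; r = 28 − 26 = 2
x=24: ŷ = 6 + 2·24 = 54; r = 48 − 54 = -6
x=33: ŷ = 6 + 2·33 = 72; r = 72 − 72 = 0
x=56: ŷ = 6 + 2·56 = 118; r = 120 − 118 = 2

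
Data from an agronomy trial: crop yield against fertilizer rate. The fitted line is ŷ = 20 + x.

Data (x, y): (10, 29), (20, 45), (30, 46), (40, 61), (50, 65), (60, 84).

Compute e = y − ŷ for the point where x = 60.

ŷ = 20 + 60 = 80
e = 84 − 80 = 4

e = 4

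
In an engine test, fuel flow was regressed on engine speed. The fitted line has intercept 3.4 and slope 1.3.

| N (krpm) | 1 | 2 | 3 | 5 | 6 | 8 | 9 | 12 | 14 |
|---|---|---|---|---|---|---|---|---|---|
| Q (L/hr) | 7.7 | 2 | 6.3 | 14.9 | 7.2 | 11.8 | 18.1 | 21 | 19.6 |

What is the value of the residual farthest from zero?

N=1: Q̂ = 3.4 + 1.3·1 = 4.7; r = 7.7 − 4.7 = 3
N=2: Q̂ = 3.4 + 1.3·2 = 6; r = 2 − 6 = -4
N=3: Q̂ = 3.4 + 1.3·3 = 7.3; r = 6.3 − 7.3 = -1
N=5: Q̂ = 3.4 + 1.3·5 = 9.9; r = 14.9 − 9.9 = 5
N=6: Q̂ = 3.4 + 1.3·6 = 11.2; r = 7.2 − 11.2 = -4
N=8: Q̂ = 3.4 + 1.3·8 = 13.8; r = 11.8 − 13.8 = -2
N=9: Q̂ = 3.4 + 1.3·9 = 15.1; r = 18.1 − 15.1 = 3
N=12: Q̂ = 3.4 + 1.3·12 = 19; r = 21 − 19 = 2
N=14: Q̂ = 3.4 + 1.3·14 = 21.6; r = 19.6 − 21.6 = -2
Largest |r| is 5 at N = 5, residual 5.

r = 5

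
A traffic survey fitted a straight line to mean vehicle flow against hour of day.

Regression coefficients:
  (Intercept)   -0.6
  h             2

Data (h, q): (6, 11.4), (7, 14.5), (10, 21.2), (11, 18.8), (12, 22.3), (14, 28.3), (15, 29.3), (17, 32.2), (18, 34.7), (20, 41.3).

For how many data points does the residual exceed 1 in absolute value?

h=6: q̂ = -0.6 + 2·6 = 11.4; r = 11.4 − 11.4 = 0
h=7: q̂ = -0.6 + 2·7 = 13.4; r = 14.5 − 13.4 = 1.1
h=10: q̂ = -0.6 + 2·10 = 19.4; r = 21.2 − 19.4 = 1.8
h=11: q̂ = -0.6 + 2·11 = 21.4; r = 18.8 − 21.4 = -2.6
h=12: q̂ = -0.6 + 2·12 = 23.4; r = 22.3 − 23.4 = -1.1
h=14: q̂ = -0.6 + 2·14 = 27.4; r = 28.3 − 27.4 = 0.9
h=15: q̂ = -0.6 + 2·15 = 29.4; r = 29.3 − 29.4 = -0.1
h=17: q̂ = -0.6 + 2·17 = 33.4; r = 32.2 − 33.4 = -1.2
h=18: q̂ = -0.6 + 2·18 = 35.4; r = 34.7 − 35.4 = -0.7
h=20: q̂ = -0.6 + 2·20 = 39.4; r = 41.3 − 39.4 = 1.9
|r| > 1: h=7 (|r|=1.1), h=10 (|r|=1.8), h=11 (|r|=2.6), h=12 (|r|=1.1), h=17 (|r|=1.2), h=20 (|r|=1.9) → 6

6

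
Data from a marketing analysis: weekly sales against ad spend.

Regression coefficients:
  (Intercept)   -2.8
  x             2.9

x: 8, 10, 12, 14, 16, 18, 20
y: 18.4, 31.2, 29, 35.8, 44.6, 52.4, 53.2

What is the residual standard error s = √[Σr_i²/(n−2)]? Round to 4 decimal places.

x=8: ŷ = -2.8 + 2.9·8 = 20.4; r = 18.4 − 20.4 = -2
x=10: ŷ = -2.8 + 2.9·10 = 26.2; r = 31.2 − 26.2 = 5
x=12: ŷ = -2.8 + 2.9·12 = 32; r = 29 − 32 = -3
x=14: ŷ = -2.8 + 2.9·14 = 37.8; r = 35.8 − 37.8 = -2
x=16: ŷ = -2.8 + 2.9·16 = 43.6; r = 44.6 − 43.6 = 1
x=18: ŷ = -2.8 + 2.9·18 = 49.4; r = 52.4 − 49.4 = 3
x=20: ŷ = -2.8 + 2.9·20 = 55.2; r = 53.2 − 55.2 = -2
SSE = 4 + 25 + 9 + 4 + 1 + 9 + 4 = 56
s = √(56/5) = √11.2 ≈ 3.3466

s = 3.3466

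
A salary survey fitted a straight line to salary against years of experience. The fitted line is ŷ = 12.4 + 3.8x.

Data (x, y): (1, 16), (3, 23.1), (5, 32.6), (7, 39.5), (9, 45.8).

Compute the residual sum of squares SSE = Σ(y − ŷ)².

x=1: ŷ = 12.4 + 3.8·1 = 16.2; e = 16 − 16.2 = -0.2
x=3: ŷ = 12.4 + 3.8·3 = 23.8; e = 23.1 − 23.8 = -0.7
x=5: ŷ = 12.4 + 3.8·5 = 31.4; e = 32.6 − 31.4 = 1.2
x=7: ŷ = 12.4 + 3.8·7 = 39; e = 39.5 − 39 = 0.5
x=9: ŷ = 12.4 + 3.8·9 = 46.6; e = 45.8 − 46.6 = -0.8
SSE = 0.04 + 0.49 + 1.44 + 0.25 + 0.64 = 2.86

SSE = 2.86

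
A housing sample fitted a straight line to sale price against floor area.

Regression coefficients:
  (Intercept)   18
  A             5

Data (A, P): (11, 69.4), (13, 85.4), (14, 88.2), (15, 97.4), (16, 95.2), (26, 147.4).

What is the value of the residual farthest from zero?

r = 4.4

A=11: ŷ = 18 + 5·11 = 73; r = 69.4 − 73 = -3.6
A=13: ŷ = 18 + 5·13 = 83; r = 85.4 − 83 = 2.4
A=14: ŷ = 18 + 5·14 = 88; r = 88.2 − 88 = 0.2
A=15: ŷ = 18 + 5·15 = 93; r = 97.4 − 93 = 4.4
A=16: ŷ = 18 + 5·16 = 98; r = 95.2 − 98 = -2.8
A=26: ŷ = 18 + 5·26 = 148; r = 147.4 − 148 = -0.6
Largest |r| is 4.4 at A = 15, residual 4.4.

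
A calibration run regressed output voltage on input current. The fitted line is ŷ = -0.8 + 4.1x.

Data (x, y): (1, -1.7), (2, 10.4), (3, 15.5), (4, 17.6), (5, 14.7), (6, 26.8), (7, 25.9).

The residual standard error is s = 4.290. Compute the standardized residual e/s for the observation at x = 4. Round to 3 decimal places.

0.466

ŷ = -0.8 + 4.1·4 = 15.6
e = 17.6 − 15.6 = 2
e/s = 2 / 4.290 = 0.466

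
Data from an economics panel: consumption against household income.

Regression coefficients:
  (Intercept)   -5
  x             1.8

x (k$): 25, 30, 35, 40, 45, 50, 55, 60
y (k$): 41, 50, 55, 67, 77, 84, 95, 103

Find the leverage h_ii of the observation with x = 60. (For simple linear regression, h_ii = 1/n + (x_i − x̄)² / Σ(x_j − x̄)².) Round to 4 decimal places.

h = 0.4167

x̄ = (25 + 30 + 35 + 40 + 45 + 50 + 55 + 60)/8 = 42.5
Σ(x − x̄)² = 306.25 + 156.25 + 56.25 + 6.25 + 6.25 + 56.25 + 156.25 + 306.25 = 1050
h = 1/8 + (17.5)²/1050 = 0.125 + 0.291667 = 0.4167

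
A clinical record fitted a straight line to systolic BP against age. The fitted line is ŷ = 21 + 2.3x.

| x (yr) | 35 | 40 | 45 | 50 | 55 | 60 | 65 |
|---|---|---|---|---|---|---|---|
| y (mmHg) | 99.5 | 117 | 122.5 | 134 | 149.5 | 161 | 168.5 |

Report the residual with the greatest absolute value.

r = 4

x=35: ŷ = 21 + 2.3·35 = 101.5; r = 99.5 − 101.5 = -2
x=40: ŷ = 21 + 2.3·40 = 113; r = 117 − 113 = 4
x=45: ŷ = 21 + 2.3·45 = 124.5; r = 122.5 − 124.5 = -2
x=50: ŷ = 21 + 2.3·50 = 136; r = 134 − 136 = -2
x=55: ŷ = 21 + 2.3·55 = 147.5; r = 149.5 − 147.5 = 2
x=60: ŷ = 21 + 2.3·60 = 159; r = 161 − 159 = 2
x=65: ŷ = 21 + 2.3·65 = 170.5; r = 168.5 − 170.5 = -2
Largest |r| is 4 at x = 40, residual 4.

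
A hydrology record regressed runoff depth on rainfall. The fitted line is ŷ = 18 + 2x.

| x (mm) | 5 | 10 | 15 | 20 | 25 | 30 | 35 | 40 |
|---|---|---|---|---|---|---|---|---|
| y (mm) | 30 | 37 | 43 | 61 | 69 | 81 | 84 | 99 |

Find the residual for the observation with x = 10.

ŷ = 18 + 2·10 = 38
e = 37 − 38 = -1

e = -1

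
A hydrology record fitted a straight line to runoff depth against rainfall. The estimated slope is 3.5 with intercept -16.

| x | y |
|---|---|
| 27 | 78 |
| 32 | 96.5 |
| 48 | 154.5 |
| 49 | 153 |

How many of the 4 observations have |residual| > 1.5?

2

x=27: ŷ = -16 + 3.5·27 = 78.5; e = 78 − 78.5 = -0.5
x=32: ŷ = -16 + 3.5·32 = 96; e = 96.5 − 96 = 0.5
x=48: ŷ = -16 + 3.5·48 = 152; e = 154.5 − 152 = 2.5
x=49: ŷ = -16 + 3.5·49 = 155.5; e = 153 − 155.5 = -2.5
|e| > 1.5: x=48 (|e|=2.5), x=49 (|e|=2.5) → 2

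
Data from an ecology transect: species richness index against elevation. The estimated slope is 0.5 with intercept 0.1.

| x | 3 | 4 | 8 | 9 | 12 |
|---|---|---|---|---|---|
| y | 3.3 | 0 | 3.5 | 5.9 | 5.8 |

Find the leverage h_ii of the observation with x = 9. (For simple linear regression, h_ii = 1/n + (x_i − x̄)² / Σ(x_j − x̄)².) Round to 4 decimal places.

x̄ = (3 + 4 + 8 + 9 + 12)/5 = 7.2
Σ(x − x̄)² = 17.64 + 10.24 + 0.64 + 3.24 + 23.04 = 54.8
h = 1/5 + (1.8)²/54.8 = 0.2 + 0.0591241 = 0.2591

h = 0.2591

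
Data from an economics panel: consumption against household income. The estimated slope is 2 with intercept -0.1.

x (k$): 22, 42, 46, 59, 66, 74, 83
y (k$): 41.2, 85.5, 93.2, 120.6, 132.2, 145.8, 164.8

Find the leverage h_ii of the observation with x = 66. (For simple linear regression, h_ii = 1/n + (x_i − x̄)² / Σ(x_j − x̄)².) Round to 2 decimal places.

x̄ = (22 + 42 + 46 + 59 + 66 + 74 + 83)/7 = 56
Σ(x − x̄)² = 1156 + 196 + 100 + 9 + 100 + 324 + 729 = 2614
h = 1/7 + (10)²/2614 = 0.142857 + 0.0382555 = 0.18

h = 0.18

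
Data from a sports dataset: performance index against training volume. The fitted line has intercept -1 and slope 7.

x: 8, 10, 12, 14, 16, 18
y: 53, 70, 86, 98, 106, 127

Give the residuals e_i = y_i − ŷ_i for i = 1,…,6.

-2, 1, 3, 1, -5, 2

x=8: ŷ = -1 + 7·8 = 55; e = 53 − 55 = -2
x=10: ŷ = -1 + 7·10 = 69; e = 70 − 69 = 1
x=12: ŷ = -1 + 7·12 = 83; e = 86 − 83 = 3
x=14: ŷ = -1 + 7·14 = 97; e = 98 − 97 = 1
x=16: ŷ = -1 + 7·16 = 111; e = 106 − 111 = -5
x=18: ŷ = -1 + 7·18 = 125; e = 127 − 125 = 2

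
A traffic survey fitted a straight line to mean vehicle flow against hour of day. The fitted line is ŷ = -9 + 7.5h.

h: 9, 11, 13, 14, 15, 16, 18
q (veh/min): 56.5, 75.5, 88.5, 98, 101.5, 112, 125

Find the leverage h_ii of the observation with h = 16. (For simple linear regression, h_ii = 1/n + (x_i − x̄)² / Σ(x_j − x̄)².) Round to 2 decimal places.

h = 0.24

h̄ = (9 + 11 + 13 + 14 + 15 + 16 + 18)/7 = 13.7143
Σ(h − h̄)² = 22.2245 + 7.36735 + 0.510204 + 0.0816327 + 1.65306 + 5.22449 + 18.3673 = 55.4286
h = 1/7 + (2.28571)²/55.4286 = 0.142857 + 0.0942563 = 0.24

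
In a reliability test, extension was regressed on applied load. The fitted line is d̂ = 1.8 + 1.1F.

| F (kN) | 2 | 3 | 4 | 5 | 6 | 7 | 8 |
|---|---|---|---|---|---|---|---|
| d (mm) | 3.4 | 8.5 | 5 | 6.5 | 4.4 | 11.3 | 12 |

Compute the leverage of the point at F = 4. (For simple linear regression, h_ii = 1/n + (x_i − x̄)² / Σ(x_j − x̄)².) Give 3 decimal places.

h = 0.179

F̄ = (2 + 3 + 4 + 5 + 6 + 7 + 8)/7 = 5
Σ(F − F̄)² = 9 + 4 + 1 + 0 + 1 + 4 + 9 = 28
h = 1/7 + (-1)²/28 = 0.142857 + 0.0357143 = 0.179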